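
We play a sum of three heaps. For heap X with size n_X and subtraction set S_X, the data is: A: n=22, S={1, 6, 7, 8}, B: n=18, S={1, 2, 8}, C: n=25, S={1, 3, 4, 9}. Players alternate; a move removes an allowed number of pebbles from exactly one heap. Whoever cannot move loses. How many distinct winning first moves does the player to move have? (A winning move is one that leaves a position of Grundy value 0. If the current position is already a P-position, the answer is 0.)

4

Heap A, S = {1, 6, 7, 8}:
G(0) = 0
G(1) = mex{0} = 1
G(2) = mex{1} = 0
G(3) = mex{0} = 1
G(4) = mex{1} = 0
G(5) = mex{0} = 1
G(6) = mex{1,0} = 2
G(7) = mex{2,1,0} = 3
G(8) = mex{3,0,1,0} = 2
G(9) = mex{2,1,0,1} = 3
G(10) = mex{3,0,1,0} = 2
G(11) = mex{2,1,0,1} = 3
G(12) = mex{3,2,1,0} = 4
G(13) = mex{4,3,2,1} = 0
G(14) = mex{0,2,3,2} = 1
G(15) = mex{1,3,2,3} = 0
G(16) = mex{0,2,3,2} = 1
G(17) = mex{1,3,2,3} = 0
G(18) = mex{0,4,3,2} = 1
G(19) = mex{1,0,4,3} = 2
G(20) = mex{2,1,0,4} = 3
G(21) = mex{3,0,1,0} = 2
G(22) = mex{2,1,0,1} = 3
G_A(22) = 3.
Heap B, S = {1, 2, 8}:
G(0) = 0
G(1) = mex{0} = 1
G(2) = mex{1,0} = 2
G(3) = mex{2,1} = 0
G(4) = mex{0,2} = 1
G(5) = mex{1,0} = 2
G(6) = mex{2,1} = 0
G(7) = mex{0,2} = 1
G(8) = mex{1,0,0} = 2
G(9) = mex{2,1,1} = 0
G(10) = mex{0,2,2} = 1
G(11) = mex{1,0,0} = 2
G(12) = mex{2,1,1} = 0
G(13) = mex{0,2,2} = 1
G(14) = mex{1,0,0} = 2
G(15) = mex{2,1,1} = 0
G(16) = mex{0,2,2} = 1
G(17) = mex{1,0,0} = 2
G(18) = mex{2,1,1} = 0
G_B(18) = 0.
Heap C, S = {1, 3, 4, 9}:
G(0) = 0
G(1) = mex{0} = 1
G(2) = mex{1} = 0
G(3) = mex{0,0} = 1
G(4) = mex{1,1,0} = 2
G(5) = mex{2,0,1} = 3
G(6) = mex{3,1,0} = 2
G(7) = mex{2,2,1} = 0
G(8) = mex{0,3,2} = 1
G(9) = mex{1,2,3,0} = 4
G(10) = mex{4,0,2,1} = 3
G(11) = mex{3,1,0,0} = 2
G(12) = mex{2,4,1,1} = 0
G(13) = mex{0,3,4,2} = 1
G(14) = mex{1,2,3,3} = 0
G(15) = mex{0,0,2,2} = 1
G(16) = mex{1,1,0,0} = 2
G(17) = mex{2,0,1,1} = 3
G(18) = mex{3,1,0,4} = 2
G(19) = mex{2,2,1,3} = 0
G(20) = mex{0,3,2,2} = 1
G(21) = mex{1,2,3,0} = 4
G(22) = mex{4,0,2,1} = 3
G(23) = mex{3,1,0,0} = 2
G(24) = mex{2,4,1,1} = 0
G(25) = mex{0,3,4,2} = 1
G_C(25) = 1.
Combined Grundy value = 3 ⊕ 0 ⊕ 1 = 2.
A winning move leaves total XOR = 0, i.e. changes one component's Grundy value g to g ⊕ X where X is the current total.
Heap A: need g' = 3⊕2 = 1. Options: 22−1→G=2, 22−6→G=1, 22−7→G=0, 22−8→G=1. Hits: 2.
Heap B: need g' = 0⊕2 = 2. Options: 18−1→G=2, 18−2→G=1, 18−8→G=1. Hits: 1.
Heap C: need g' = 1⊕2 = 3. Options: 25−1→G=0, 25−3→G=3, 25−4→G=4, 25−9→G=2. Hits: 1.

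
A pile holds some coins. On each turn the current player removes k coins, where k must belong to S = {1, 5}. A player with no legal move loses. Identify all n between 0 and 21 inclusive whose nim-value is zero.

0, 2, 4, 6, 8, 10, 12, 14, 16, 18, 20

n :  0  1  2  3  4  5  6  7  8  9 10 11 12 13 14 15 16 17 18 19 20 21
G :  0  1  0  1  0  1  0  1  0  1  0  1  0  1  0  1  0  1  0  1  0  1
P-positions are exactly the n with G(n) = 0.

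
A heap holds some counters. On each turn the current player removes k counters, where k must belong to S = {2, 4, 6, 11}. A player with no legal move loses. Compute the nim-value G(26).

1

G(0) = 0
G(1) = mex{} = 0
G(2) = mex{0} = 1
G(3) = mex{0} = 1
G(4) = mex{1,0} = 2
G(5) = mex{1,0} = 2
G(6) = mex{2,1,0} = 3
G(7) = mex{2,1,0} = 3
G(8) = mex{3,2,1} = 0
G(9) = mex{3,2,1} = 0
G(10) = mex{0,3,2} = 1
G(11) = mex{0,3,2,0} = 1
G(12) = mex{1,0,3,0} = 2
G(13) = mex{1,0,3,1} = 2
G(14) = mex{2,1,0,1} = 3
G(15) = mex{2,1,0,2} = 3
G(16) = mex{3,2,1,2} = 0
G(17) = mex{3,2,1,3} = 0
G(18) = mex{0,3,2,3} = 1
G(19) = mex{0,3,2,0} = 1
G(20) = mex{1,0,3,0} = 2
G(21) = mex{1,0,3,1} = 2
G(22) = mex{2,1,0,1} = 3
G(23) = mex{2,1,0,2} = 3
G(24) = mex{3,2,1,2} = 0
G(25) = mex{3,2,1,3} = 0
G(26) = mex{0,3,2,3} = 1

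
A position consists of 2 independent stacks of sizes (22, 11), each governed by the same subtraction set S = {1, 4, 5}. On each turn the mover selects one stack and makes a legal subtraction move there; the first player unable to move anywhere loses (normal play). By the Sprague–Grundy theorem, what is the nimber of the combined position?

All stacks use S = {1, 4, 5}:
n :  0  1  2  3  4  5  6  7  8  9 10 11 12 13 14 15 16 17 18 19 20 21 22
G :  0  1  0  1  2  3  2  3  0  1  0  1  2  3  2  3  0  1  0  1  2  3  2
Stack A: G(22) = 2.
Stack B: G(11) = 1.
Combined Grundy value = 2 ⊕ 1 = 3.

3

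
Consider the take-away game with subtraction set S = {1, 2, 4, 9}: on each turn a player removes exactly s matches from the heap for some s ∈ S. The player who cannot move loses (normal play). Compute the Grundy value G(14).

n :  0  1  2  3  4  5  6  7  8  9 10 11 12 13 14
G :  0  1  2  0  1  2  0  1  2  3  4  0  1  2  0

0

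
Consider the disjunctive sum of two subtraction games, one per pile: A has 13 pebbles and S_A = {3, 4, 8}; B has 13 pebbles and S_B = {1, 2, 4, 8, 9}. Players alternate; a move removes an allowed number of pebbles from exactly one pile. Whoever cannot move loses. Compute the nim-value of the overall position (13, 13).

Pile A, S = {3, 4, 8}:
G(0) = 0
G(1) = mex{} = 0
G(2) = mex{} = 0
G(3) = mex{0} = 1
G(4) = mex{0,0} = 1
G(5) = mex{0,0} = 1
G(6) = mex{1,0} = 2
G(7) = mex{1,1} = 0
G(8) = mex{1,1,0} = 2
G(9) = mex{2,1,0} = 3
G(10) = mex{0,2,0} = 1
G(11) = mex{2,0,1} = 3
G(12) = mex{3,2,1} = 0
G(13) = mex{1,3,1} = 0
G_A(13) = 0.
Pile B, S = {1, 2, 4, 8, 9}:
G(0) = 0
G(1) = mex{0} = 1
G(2) = mex{1,0} = 2
G(3) = mex{2,1} = 0
G(4) = mex{0,2,0} = 1
G(5) = mex{1,0,1} = 2
G(6) = mex{2,1,2} = 0
G(7) = mex{0,2,0} = 1
G(8) = mex{1,0,1,0} = 2
G(9) = mex{2,1,2,1,0} = 3
G(10) = mex{3,2,0,2,1} = 4
G(11) = mex{4,3,1,0,2} = 5
G(12) = mex{5,4,2,1,0} = 3
G(13) = mex{3,5,3,2,1} = 0
G_B(13) = 0.
Combined Grundy value = 0 ⊕ 0 = 0.

0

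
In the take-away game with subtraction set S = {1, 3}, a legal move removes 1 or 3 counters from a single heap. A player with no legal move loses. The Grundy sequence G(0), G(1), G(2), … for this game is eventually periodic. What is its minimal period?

2

n :  0  1  2  3  4  5  6  7  8  9 10 11 12 13 14
G :  0  1  0  1  0  1  0  1  0  1  0  1  0  1  0
G(n+2) = G(n) holds for n = 0,…,2 (a full window of length max(S) = 3), so the sequence is purely periodic with period 2.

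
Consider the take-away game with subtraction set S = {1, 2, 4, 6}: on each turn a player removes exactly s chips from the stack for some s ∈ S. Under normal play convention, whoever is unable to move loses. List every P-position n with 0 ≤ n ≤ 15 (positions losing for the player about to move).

G(0) = 0
G(1) = mex{0} = 1
G(2) = mex{1,0} = 2
G(3) = mex{2,1} = 0
G(4) = mex{0,2,0} = 1
G(5) = mex{1,0,1} = 2
G(6) = mex{2,1,2,0} = 3
G(7) = mex{3,2,0,1} = 4
G(8) = mex{4,3,1,2} = 0
G(9) = mex{0,4,2,0} = 1
G(10) = mex{1,0,3,1} = 2
G(11) = mex{2,1,4,2} = 0
G(12) = mex{0,2,0,3} = 1
G(13) = mex{1,0,1,4} = 2
G(14) = mex{2,1,2,0} = 3
G(15) = mex{3,2,0,1} = 4
P-positions are exactly the n with G(n) = 0.

0, 3, 8, 11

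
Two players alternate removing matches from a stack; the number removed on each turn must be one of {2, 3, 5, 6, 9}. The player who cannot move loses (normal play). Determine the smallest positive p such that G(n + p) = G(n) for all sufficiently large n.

4

G(0) = 0
G(1) = mex{} = 0
G(2) = mex{0} = 1
G(3) = mex{0,0} = 1
G(4) = mex{1,0} = 2
G(5) = mex{1,1,0} = 2
G(6) = mex{2,1,0,0} = 3
G(7) = mex{2,2,1,0} = 3
G(8) = mex{3,2,1,1} = 0
G(9) = mex{3,3,2,1,0} = 4
G(10) = mex{0,3,2,2,0} = 1
G(11) = mex{4,0,3,2,1} = 5
G(12) = mex{1,4,3,3,1} = 0
G(13) = mex{5,1,0,3,2} = 4
G(14) = mex{0,5,4,0,2} = 1
G(15) = mex{4,0,1,4,3} = 2
G(16) = mex{1,4,5,1,3} = 0
G(17) = mex{2,1,0,5,0} = 3
G(18) = mex{0,2,4,0,4} = 1
G(19) = mex{3,0,1,4,1} = 2
G(20) = mex{1,3,2,1,5} = 0
G(21) = mex{2,1,0,2,0} = 3
G(22) = mex{0,2,3,0,4} = 1
G(23) = mex{3,0,1,3,1} = 2
G(24) = mex{1,3,2,1,2} = 0
G(25) = mex{2,1,0,2,0} = 3
G(26) = mex{0,2,3,0,3} = 1
G(27) = mex{3,0,1,3,1} = 2
G(28) = mex{1,3,2,1,2} = 0
From n = 14 onward G(n+4) = G(n); since this holds over max(S) = 9 consecutive positions the period is 4 (pre-period 14).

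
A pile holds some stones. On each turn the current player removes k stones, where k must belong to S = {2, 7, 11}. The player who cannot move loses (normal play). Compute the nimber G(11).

1

G(0) = 0
G(1) = mex{} = 0
G(2) = mex{0} = 1
G(3) = mex{0} = 1
G(4) = mex{1} = 0
G(5) = mex{1} = 0
G(6) = mex{0} = 1
G(7) = mex{0,0} = 1
G(8) = mex{1,0} = 2
G(9) = mex{1,1} = 0
G(10) = mex{2,1} = 0
G(11) = mex{0,0,0} = 1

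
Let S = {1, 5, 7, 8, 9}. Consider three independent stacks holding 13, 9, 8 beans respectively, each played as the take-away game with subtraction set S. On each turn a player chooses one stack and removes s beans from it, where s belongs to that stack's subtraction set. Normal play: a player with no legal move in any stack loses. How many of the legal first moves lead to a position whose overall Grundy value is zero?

All stacks use S = {1, 5, 7, 8, 9}:
n :  0  1  2  3  4  5  6  7  8  9 10 11 12 13
G :  0  1  0  1  0  1  0  1  2  3  2  3  2  3
Stack A: G(13) = 3.
Stack B: G(9) = 3.
Stack C: G(8) = 2.
Combined Grundy value = 3 ⊕ 3 ⊕ 2 = 2.
A winning move leaves total XOR = 0, i.e. changes one component's Grundy value g to g ⊕ X where X is the current total.
Stack A: need g' = 3⊕2 = 1. Options: 13−1→G=2, 13−5→G=2, 13−7→G=0, 13−8→G=1, 13−9→G=0. Hits: 1.
Stack B: need g' = 3⊕2 = 1. Options: 9−1→G=2, 9−5→G=0, 9−7→G=0, 9−8→G=1, 9−9→G=0. Hits: 1.
Stack C: need g' = 2⊕2 = 0. Options: 8−1→G=1, 8−5→G=1, 8−7→G=1, 8−8→G=0. Hits: 1.

3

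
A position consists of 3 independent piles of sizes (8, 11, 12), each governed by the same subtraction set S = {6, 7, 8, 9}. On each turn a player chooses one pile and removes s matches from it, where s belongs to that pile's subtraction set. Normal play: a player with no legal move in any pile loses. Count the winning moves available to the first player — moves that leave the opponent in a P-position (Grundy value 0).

All piles use S = {6, 7, 8, 9}:
G(0) = 0
G(1) = mex{} = 0
G(2) = mex{} = 0
G(3) = mex{} = 0
G(4) = mex{} = 0
G(5) = mex{} = 0
G(6) = mex{0} = 1
G(7) = mex{0,0} = 1
G(8) = mex{0,0,0} = 1
G(9) = mex{0,0,0,0} = 1
G(10) = mex{0,0,0,0} = 1
G(11) = mex{0,0,0,0} = 1
G(12) = mex{1,0,0,0} = 2
Pile A: G(8) = 1.
Pile B: G(11) = 1.
Pile C: G(12) = 2.
Combined Grundy value = 1 ⊕ 1 ⊕ 2 = 2.
A winning move leaves total XOR = 0, i.e. changes one component's Grundy value g to g ⊕ X where X is the current total.
Pile A: need g' = 1⊕2 = 3. Options: 8−6→G=0, 8−7→G=0, 8−8→G=0. Hits: 0.
Pile B: need g' = 1⊕2 = 3. Options: 11−6→G=0, 11−7→G=0, 11−8→G=0, 11−9→G=0. Hits: 0.
Pile C: need g' = 2⊕2 = 0. Options: 12−6→G=1, 12−7→G=0, 12−8→G=0, 12−9→G=0. Hits: 3.

3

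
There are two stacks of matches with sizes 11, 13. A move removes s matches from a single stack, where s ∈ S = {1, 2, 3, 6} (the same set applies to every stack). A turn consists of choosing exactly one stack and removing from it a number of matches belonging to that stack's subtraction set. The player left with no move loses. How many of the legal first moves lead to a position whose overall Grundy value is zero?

4

All stacks use S = {1, 2, 3, 6}:
n :  0  1  2  3  4  5  6  7  8  9 10 11 12 13
G :  0  1  2  3  0  1  2  3  0  1  2  3  0  1
Stack A: G(11) = 3.
Stack B: G(13) = 1.
Combined Grundy value = 3 ⊕ 1 = 2.
A winning move leaves total XOR = 0, i.e. changes one component's Grundy value g to g ⊕ X where X is the current total.
Stack A: need g' = 3⊕2 = 1. Options: 11−1→G=2, 11−2→G=1, 11−3→G=0, 11−6→G=1. Hits: 2.
Stack B: need g' = 1⊕2 = 3. Options: 13−1→G=0, 13−2→G=3, 13−3→G=2, 13−6→G=3. Hits: 2.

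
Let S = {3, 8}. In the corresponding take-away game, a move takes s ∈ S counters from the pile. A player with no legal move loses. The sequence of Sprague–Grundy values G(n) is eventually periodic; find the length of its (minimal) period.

11

n :  0  1  2  3  4  5  6  7  8  9 10 11 12 13 14 15 16 17 18 19 20 21 22 23
G :  0  0  0  1  1  1  0  0  2  1  1  0  0  0  1  1  1  0  0  2  1  1  0  0
G(n+11) = G(n) holds for n = 0,…,7 (a full window of length max(S) = 8), so the sequence is purely periodic with period 11.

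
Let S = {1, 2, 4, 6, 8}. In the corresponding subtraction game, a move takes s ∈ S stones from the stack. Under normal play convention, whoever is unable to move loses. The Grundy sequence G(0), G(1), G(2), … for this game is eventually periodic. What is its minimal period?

n :  0  1  2  3  4  5  6  7  8  9 10 11 12 13 14 15 16 17 18 19 20 21
G :  0  1  2  0  1  2  3  4  5  3  0  1  2  0  1  2  3  4  5  3  0  1
G(n+10) = G(n) holds for n = 0,…,7 (a full window of length max(S) = 8), so the sequence is purely periodic with period 10.

10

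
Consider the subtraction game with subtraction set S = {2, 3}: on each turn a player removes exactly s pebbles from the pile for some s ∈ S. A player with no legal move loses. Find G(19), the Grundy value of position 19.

G(0) = 0
G(1) = mex{} = 0
G(2) = mex{0} = 1
G(3) = mex{0,0} = 1
G(4) = mex{1,0} = 2
G(5) = mex{1,1} = 0
G(6) = mex{2,1} = 0
G(7) = mex{0,2} = 1
G(8) = mex{0,0} = 1
G(9) = mex{1,0} = 2
G(10) = mex{1,1} = 0
G(11) = mex{2,1} = 0
G(12) = mex{0,2} = 1
G(13) = mex{0,0} = 1
G(14) = mex{1,0} = 2
G(15) = mex{1,1} = 0
G(16) = mex{2,1} = 0
G(17) = mex{0,2} = 1
G(18) = mex{0,0} = 1
G(19) = mex{1,0} = 2

2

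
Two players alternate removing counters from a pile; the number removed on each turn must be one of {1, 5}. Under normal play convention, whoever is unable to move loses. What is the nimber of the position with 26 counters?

0

n :  0  1  2  3  4  5  6  7  8  9 10 11 12 13 14 15 16 17 18 19 20 21 22 23 24 25 26
G :  0  1  0  1  0  1  0  1  0  1  0  1  0  1  0  1  0  1  0  1  0  1  0  1  0  1  0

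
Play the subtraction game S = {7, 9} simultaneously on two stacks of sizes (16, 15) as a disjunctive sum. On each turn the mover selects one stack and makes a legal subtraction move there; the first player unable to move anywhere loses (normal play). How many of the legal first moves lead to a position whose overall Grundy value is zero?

1

All stacks use S = {7, 9}:
n :  0  1  2  3  4  5  6  7  8  9 10 11 12 13 14 15 16
G :  0  0  0  0  0  0  0  1  1  1  1  1  1  1  2  2  0
Stack A: G(16) = 0.
Stack B: G(15) = 2.
Combined Grundy value = 0 ⊕ 2 = 2.
A winning move leaves total XOR = 0, i.e. changes one component's Grundy value g to g ⊕ X where X is the current total.
Stack A: need g' = 0⊕2 = 2. Options: 16−7→G=1, 16−9→G=1. Hits: 0.
Stack B: need g' = 2⊕2 = 0. Options: 15−7→G=1, 15−9→G=0. Hits: 1.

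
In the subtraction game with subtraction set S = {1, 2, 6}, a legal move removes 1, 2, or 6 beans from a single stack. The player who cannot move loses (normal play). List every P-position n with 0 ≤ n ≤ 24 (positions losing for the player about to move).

n :  0  1  2  3  4  5  6  7  8  9 10 11 12 13 14 15 16 17 18 19 20 21 22 23 24
G :  0  1  2  0  1  2  3  0  1  2  0  1  2  3  0  1  2  0  1  2  3  0  1  2  0
P-positions are exactly the n with G(n) = 0.

0, 3, 7, 10, 14, 17, 21, 24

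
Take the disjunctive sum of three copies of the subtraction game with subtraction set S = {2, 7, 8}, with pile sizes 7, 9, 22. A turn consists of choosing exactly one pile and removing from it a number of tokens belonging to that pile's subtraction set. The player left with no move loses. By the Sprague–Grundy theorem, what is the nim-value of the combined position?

All piles use S = {2, 7, 8}:
G(0) = 0
G(1) = mex{} = 0
G(2) = mex{0} = 1
G(3) = mex{0} = 1
G(4) = mex{1} = 0
G(5) = mex{1} = 0
G(6) = mex{0} = 1
G(7) = mex{0,0} = 1
G(8) = mex{1,0,0} = 2
G(9) = mex{1,1,0} = 2
G(10) = mex{2,1,1} = 0
G(11) = mex{2,0,1} = 3
G(12) = mex{0,0,0} = 1
G(13) = mex{3,1,0} = 2
G(14) = mex{1,1,1} = 0
G(15) = mex{2,2,1} = 0
G(16) = mex{0,2,2} = 1
G(17) = mex{0,0,2} = 1
G(18) = mex{1,3,0} = 2
G(19) = mex{1,1,3} = 0
G(20) = mex{2,2,1} = 0
G(21) = mex{0,0,2} = 1
G(22) = mex{0,0,0} = 1
Pile A: G(7) = 1.
Pile B: G(9) = 2.
Pile C: G(22) = 1.
Combined Grundy value = 1 ⊕ 2 ⊕ 1 = 2.

2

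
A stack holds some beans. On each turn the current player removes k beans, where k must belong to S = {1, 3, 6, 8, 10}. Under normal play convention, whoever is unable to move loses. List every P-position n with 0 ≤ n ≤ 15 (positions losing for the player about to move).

0, 2, 4, 9, 11, 13

G(0) = 0
G(1) = mex{0} = 1
G(2) = mex{1} = 0
G(3) = mex{0,0} = 1
G(4) = mex{1,1} = 0
G(5) = mex{0,0} = 1
G(6) = mex{1,1,0} = 2
G(7) = mex{2,0,1} = 3
G(8) = mex{3,1,0,0} = 2
G(9) = mex{2,2,1,1} = 0
G(10) = mex{0,3,0,0,0} = 1
G(11) = mex{1,2,1,1,1} = 0
G(12) = mex{0,0,2,0,0} = 1
G(13) = mex{1,1,3,1,1} = 0
G(14) = mex{0,0,2,2,0} = 1
G(15) = mex{1,1,0,3,1} = 2
P-positions are exactly the n with G(n) = 0.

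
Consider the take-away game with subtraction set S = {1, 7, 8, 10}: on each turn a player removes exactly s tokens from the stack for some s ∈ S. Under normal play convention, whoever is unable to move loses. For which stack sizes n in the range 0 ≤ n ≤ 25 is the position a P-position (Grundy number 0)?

G(0) = 0
G(1) = mex{0} = 1
G(2) = mex{1} = 0
G(3) = mex{0} = 1
G(4) = mex{1} = 0
G(5) = mex{0} = 1
G(6) = mex{1} = 0
G(7) = mex{0,0} = 1
G(8) = mex{1,1,0} = 2
G(9) = mex{2,0,1} = 3
G(10) = mex{3,1,0,0} = 2
G(11) = mex{2,0,1,1} = 3
G(12) = mex{3,1,0,0} = 2
G(13) = mex{2,0,1,1} = 3
G(14) = mex{3,1,0,0} = 2
G(15) = mex{2,2,1,1} = 0
G(16) = mex{0,3,2,0} = 1
G(17) = mex{1,2,3,1} = 0
G(18) = mex{0,3,2,2} = 1
G(19) = mex{1,2,3,3} = 0
G(20) = mex{0,3,2,2} = 1
G(21) = mex{1,2,3,3} = 0
G(22) = mex{0,0,2,2} = 1
G(23) = mex{1,1,0,3} = 2
G(24) = mex{2,0,1,2} = 3
G(25) = mex{3,1,0,0} = 2
P-positions are exactly the n with G(n) = 0.

0, 2, 4, 6, 15, 17, 19, 21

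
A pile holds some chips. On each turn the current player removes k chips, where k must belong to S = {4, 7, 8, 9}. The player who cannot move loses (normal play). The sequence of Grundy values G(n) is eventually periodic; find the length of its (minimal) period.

G(0) = 0
G(1) = mex{} = 0
G(2) = mex{} = 0
G(3) = mex{} = 0
G(4) = mex{0} = 1
G(5) = mex{0} = 1
G(6) = mex{0} = 1
G(7) = mex{0,0} = 1
G(8) = mex{1,0,0} = 2
G(9) = mex{1,0,0,0} = 2
G(10) = mex{1,0,0,0} = 2
G(11) = mex{1,1,0,0} = 2
G(12) = mex{2,1,1,0} = 3
G(13) = mex{2,1,1,1} = 0
G(14) = mex{2,1,1,1} = 0
G(15) = mex{2,2,1,1} = 0
G(16) = mex{3,2,2,1} = 0
G(17) = mex{0,2,2,2} = 1
G(18) = mex{0,2,2,2} = 1
G(19) = mex{0,3,2,2} = 1
G(20) = mex{0,0,3,2} = 1
G(21) = mex{1,0,0,3} = 2
G(22) = mex{1,0,0,0} = 2
G(23) = mex{1,0,0,0} = 2
G(24) = mex{1,1,0,0} = 2
G(25) = mex{2,1,1,0} = 3
G(26) = mex{2,1,1,1} = 0
G(27) = mex{2,1,1,1} = 0
G(n+13) = G(n) holds for n = 0,…,8 (a full window of length max(S) = 9), so the sequence is purely periodic with period 13.

13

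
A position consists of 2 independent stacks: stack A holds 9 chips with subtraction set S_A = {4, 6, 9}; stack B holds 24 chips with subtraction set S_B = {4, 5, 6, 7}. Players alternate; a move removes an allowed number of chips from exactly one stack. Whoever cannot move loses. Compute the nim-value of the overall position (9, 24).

2

Stack A, S = {4, 6, 9}:
n : 0 1 2 3 4 5 6 7 8 9
G : 0 0 0 0 1 1 1 1 2 2
G_A(9) = 2.
Stack B, S = {4, 5, 6, 7}:
n :  0  1  2  3  4  5  6  7  8  9 10 11 12 13 14 15 16 17 18 19 20 21 22 23 24
G :  0  0  0  0  1  1  1  1  2  2  2  0  0  0  0  1  1  1  1  2  2  2  0  0  0
G_B(24) = 0.
Combined Grundy value = 2 ⊕ 0 = 2.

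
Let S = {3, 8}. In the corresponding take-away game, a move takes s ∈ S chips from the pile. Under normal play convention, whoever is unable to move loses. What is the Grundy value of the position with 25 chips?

1

n :  0  1  2  3  4  5  6  7  8  9 10 11 12 13 14 15 16 17 18 19 20 21 22 23 24 25
G :  0  0  0  1  1  1  0  0  2  1  1  0  0  0  1  1  1  0  0  2  1  1  0  0  0  1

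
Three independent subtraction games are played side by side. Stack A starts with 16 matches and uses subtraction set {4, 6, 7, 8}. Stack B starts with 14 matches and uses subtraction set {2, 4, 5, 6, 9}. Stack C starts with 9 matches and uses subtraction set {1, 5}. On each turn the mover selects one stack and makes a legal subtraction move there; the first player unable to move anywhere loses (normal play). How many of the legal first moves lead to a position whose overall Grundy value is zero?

Stack A, S = {4, 6, 7, 8}:
n :  0  1  2  3  4  5  6  7  8  9 10 11 12 13 14 15 16
G :  0  0  0  0  1  1  1  1  2  2  2  2  0  0  0  0  1
G_A(16) = 1.
Stack B, S = {2, 4, 5, 6, 9}:
G(0) = 0
G(1) = mex{} = 0
G(2) = mex{0} = 1
G(3) = mex{0} = 1
G(4) = mex{1,0} = 2
G(5) = mex{1,0,0} = 2
G(6) = mex{2,1,0,0} = 3
G(7) = mex{2,1,1,0} = 3
G(8) = mex{3,2,1,1} = 0
G(9) = mex{3,2,2,1,0} = 4
G(10) = mex{0,3,2,2,0} = 1
G(11) = mex{4,3,3,2,1} = 0
G(12) = mex{1,0,3,3,1} = 2
G(13) = mex{0,4,0,3,2} = 1
G(14) = mex{2,1,4,0,2} = 3
G_B(14) = 3.
Stack C, S = {1, 5}:
n : 0 1 2 3 4 5 6 7 8 9
G : 0 1 0 1 0 1 0 1 0 1
G_C(9) = 1.
Combined Grundy value = 1 ⊕ 3 ⊕ 1 = 3.
A winning move leaves total XOR = 0, i.e. changes one component's Grundy value g to g ⊕ X where X is the current total.
Stack A: need g' = 1⊕3 = 2. Options: 16−4→G=0, 16−6→G=2, 16−7→G=2, 16−8→G=2. Hits: 3.
Stack B: need g' = 3⊕3 = 0. Options: 14−2→G=2, 14−4→G=1, 14−5→G=4, 14−6→G=0, 14−9→G=2. Hits: 1.
Stack C: need g' = 1⊕3 = 2. Options: 9−1→G=0, 9−5→G=0. Hits: 0.

4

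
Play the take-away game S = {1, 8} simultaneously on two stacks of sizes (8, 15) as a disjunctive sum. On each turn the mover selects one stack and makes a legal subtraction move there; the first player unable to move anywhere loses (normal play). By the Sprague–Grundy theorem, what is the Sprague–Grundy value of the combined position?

2

All stacks use S = {1, 8}:
G(0) = 0
G(1) = mex{0} = 1
G(2) = mex{1} = 0
G(3) = mex{0} = 1
G(4) = mex{1} = 0
G(5) = mex{0} = 1
G(6) = mex{1} = 0
G(7) = mex{0} = 1
G(8) = mex{1,0} = 2
G(9) = mex{2,1} = 0
G(10) = mex{0,0} = 1
G(11) = mex{1,1} = 0
G(12) = mex{0,0} = 1
G(13) = mex{1,1} = 0
G(14) = mex{0,0} = 1
G(15) = mex{1,1} = 0
Stack A: G(8) = 2.
Stack B: G(15) = 0.
Combined Grundy value = 2 ⊕ 0 = 2.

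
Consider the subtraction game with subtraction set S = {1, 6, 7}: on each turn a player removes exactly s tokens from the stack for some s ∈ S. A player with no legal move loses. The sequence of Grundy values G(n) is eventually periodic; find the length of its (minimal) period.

G(0) = 0
G(1) = mex{0} = 1
G(2) = mex{1} = 0
G(3) = mex{0} = 1
G(4) = mex{1} = 0
G(5) = mex{0} = 1
G(6) = mex{1,0} = 2
G(7) = mex{2,1,0} = 3
G(8) = mex{3,0,1} = 2
G(9) = mex{2,1,0} = 3
G(10) = mex{3,0,1} = 2
G(11) = mex{2,1,0} = 3
G(12) = mex{3,2,1} = 0
G(13) = mex{0,3,2} = 1
G(14) = mex{1,2,3} = 0
G(15) = mex{0,3,2} = 1
G(16) = mex{1,2,3} = 0
G(17) = mex{0,3,2} = 1
G(18) = mex{1,0,3} = 2
G(19) = mex{2,1,0} = 3
G(20) = mex{3,0,1} = 2
G(21) = mex{2,1,0} = 3
G(22) = mex{3,0,1} = 2
G(23) = mex{2,1,0} = 3
G(24) = mex{3,2,1} = 0
G(25) = mex{0,3,2} = 1
G(n+12) = G(n) holds for n = 0,…,6 (a full window of length max(S) = 7), so the sequence is purely periodic with period 12.

12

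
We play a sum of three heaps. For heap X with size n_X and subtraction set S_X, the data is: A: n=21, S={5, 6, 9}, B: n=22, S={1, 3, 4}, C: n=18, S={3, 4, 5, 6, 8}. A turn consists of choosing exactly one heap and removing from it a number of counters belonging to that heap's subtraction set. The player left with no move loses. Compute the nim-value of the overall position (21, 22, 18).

Heap A, S = {5, 6, 9}:
G(0) = 0
G(1) = mex{} = 0
G(2) = mex{} = 0
G(3) = mex{} = 0
G(4) = mex{} = 0
G(5) = mex{0} = 1
G(6) = mex{0,0} = 1
G(7) = mex{0,0} = 1
G(8) = mex{0,0} = 1
G(9) = mex{0,0,0} = 1
G(10) = mex{1,0,0} = 2
G(11) = mex{1,1,0} = 2
G(12) = mex{1,1,0} = 2
G(13) = mex{1,1,0} = 2
G(14) = mex{1,1,1} = 0
G(15) = mex{2,1,1} = 0
G(16) = mex{2,2,1} = 0
G(17) = mex{2,2,1} = 0
G(18) = mex{2,2,1} = 0
G(19) = mex{0,2,2} = 1
G(20) = mex{0,0,2} = 1
G(21) = mex{0,0,2} = 1
G_A(21) = 1.
Heap B, S = {1, 3, 4}:
G(0) = 0
G(1) = mex{0} = 1
G(2) = mex{1} = 0
G(3) = mex{0,0} = 1
G(4) = mex{1,1,0} = 2
G(5) = mex{2,0,1} = 3
G(6) = mex{3,1,0} = 2
G(7) = mex{2,2,1} = 0
G(8) = mex{0,3,2} = 1
G(9) = mex{1,2,3} = 0
G(10) = mex{0,0,2} = 1
G(11) = mex{1,1,0} = 2
G(12) = mex{2,0,1} = 3
G(13) = mex{3,1,0} = 2
G(14) = mex{2,2,1} = 0
G(15) = mex{0,3,2} = 1
G(16) = mex{1,2,3} = 0
G(17) = mex{0,0,2} = 1
G(18) = mex{1,1,0} = 2
G(19) = mex{2,0,1} = 3
G(20) = mex{3,1,0} = 2
G(21) = mex{2,2,1} = 0
G(22) = mex{0,3,2} = 1
G_B(22) = 1.
Heap C, S = {3, 4, 5, 6, 8}:
n :  0  1  2  3  4  5  6  7  8  9 10 11 12 13 14 15 16 17 18
G :  0  0  0  1  1  1  2  2  2  3  3  0  0  0  1  1  1  2  2
G_C(18) = 2.
Combined Grundy value = 1 ⊕ 1 ⊕ 2 = 2.

2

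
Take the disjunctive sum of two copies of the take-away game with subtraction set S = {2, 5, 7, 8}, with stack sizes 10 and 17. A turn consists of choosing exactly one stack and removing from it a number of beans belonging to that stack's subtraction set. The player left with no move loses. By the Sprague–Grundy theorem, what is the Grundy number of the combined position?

All stacks use S = {2, 5, 7, 8}:
n :  0  1  2  3  4  5  6  7  8  9 10 11 12 13 14 15 16 17
G :  0  0  1  1  0  2  1  3  2  2  0  3  1  0  0  1  1  3
Stack A: G(10) = 0.
Stack B: G(17) = 3.
Combined Grundy value = 0 ⊕ 3 = 3.

3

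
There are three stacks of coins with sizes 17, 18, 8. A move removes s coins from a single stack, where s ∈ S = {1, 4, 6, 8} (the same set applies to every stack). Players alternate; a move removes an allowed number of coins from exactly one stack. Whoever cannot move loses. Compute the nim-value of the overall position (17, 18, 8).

0

All stacks use S = {1, 4, 6, 8}:
G(0) = 0
G(1) = mex{0} = 1
G(2) = mex{1} = 0
G(3) = mex{0} = 1
G(4) = mex{1,0} = 2
G(5) = mex{2,1} = 0
G(6) = mex{0,0,0} = 1
G(7) = mex{1,1,1} = 0
G(8) = mex{0,2,0,0} = 1
G(9) = mex{1,0,1,1} = 2
G(10) = mex{2,1,2,0} = 3
G(11) = mex{3,0,0,1} = 2
G(12) = mex{2,1,1,2} = 0
G(13) = mex{0,2,0,0} = 1
G(14) = mex{1,3,1,1} = 0
G(15) = mex{0,2,2,0} = 1
G(16) = mex{1,0,3,1} = 2
G(17) = mex{2,1,2,2} = 0
G(18) = mex{0,0,0,3} = 1
Stack A: G(17) = 0.
Stack B: G(18) = 1.
Stack C: G(8) = 1.
Combined Grundy value = 0 ⊕ 1 ⊕ 1 = 0.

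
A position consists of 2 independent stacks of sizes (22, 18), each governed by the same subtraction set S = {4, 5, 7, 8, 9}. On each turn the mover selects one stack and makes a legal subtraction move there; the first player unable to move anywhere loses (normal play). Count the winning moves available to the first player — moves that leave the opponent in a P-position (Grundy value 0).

All stacks use S = {4, 5, 7, 8, 9}:
G(0) = 0
G(1) = mex{} = 0
G(2) = mex{} = 0
G(3) = mex{} = 0
G(4) = mex{0} = 1
G(5) = mex{0,0} = 1
G(6) = mex{0,0} = 1
G(7) = mex{0,0,0} = 1
G(8) = mex{1,0,0,0} = 2
G(9) = mex{1,1,0,0,0} = 2
G(10) = mex{1,1,0,0,0} = 2
G(11) = mex{1,1,1,0,0} = 2
G(12) = mex{2,1,1,1,0} = 3
G(13) = mex{2,2,1,1,1} = 0
G(14) = mex{2,2,1,1,1} = 0
G(15) = mex{2,2,2,1,1} = 0
G(16) = mex{3,2,2,2,1} = 0
G(17) = mex{0,3,2,2,2} = 1
G(18) = mex{0,0,2,2,2} = 1
G(19) = mex{0,0,3,2,2} = 1
G(20) = mex{0,0,0,3,2} = 1
G(21) = mex{1,0,0,0,3} = 2
G(22) = mex{1,1,0,0,0} = 2
Stack A: G(22) = 2.
Stack B: G(18) = 1.
Combined Grundy value = 2 ⊕ 1 = 3.
A winning move leaves total XOR = 0, i.e. changes one component's Grundy value g to g ⊕ X where X is the current total.
Stack A: need g' = 2⊕3 = 1. Options: 22−4→G=1, 22−5→G=1, 22−7→G=0, 22−8→G=0, 22−9→G=0. Hits: 2.
Stack B: need g' = 1⊕3 = 2. Options: 18−4→G=0, 18−5→G=0, 18−7→G=2, 18−8→G=2, 18−9→G=2. Hits: 3.

5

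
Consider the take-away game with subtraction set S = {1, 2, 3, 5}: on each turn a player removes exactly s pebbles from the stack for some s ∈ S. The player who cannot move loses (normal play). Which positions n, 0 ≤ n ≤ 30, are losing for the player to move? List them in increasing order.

n :  0  1  2  3  4  5  6  7  8  9 10 11 12 13 14 15 16 17 18 19 20 21 22 23 24 25 26 27 28 29 30
G :  0  1  2  3  0  1  2  3  0  1  2  3  0  1  2  3  0  1  2  3  0  1  2  3  0  1  2  3  0  1  2
P-positions are exactly the n with G(n) = 0.

0, 4, 8, 12, 16, 20, 24, 28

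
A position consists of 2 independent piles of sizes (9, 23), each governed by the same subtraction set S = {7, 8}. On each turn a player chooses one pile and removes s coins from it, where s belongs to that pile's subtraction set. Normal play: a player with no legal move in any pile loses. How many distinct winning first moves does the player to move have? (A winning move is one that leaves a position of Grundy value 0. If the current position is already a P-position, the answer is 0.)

All piles use S = {7, 8}:
G(0) = 0
G(1) = mex{} = 0
G(2) = mex{} = 0
G(3) = mex{} = 0
G(4) = mex{} = 0
G(5) = mex{} = 0
G(6) = mex{} = 0
G(7) = mex{0} = 1
G(8) = mex{0,0} = 1
G(9) = mex{0,0} = 1
G(10) = mex{0,0} = 1
G(11) = mex{0,0} = 1
G(12) = mex{0,0} = 1
G(13) = mex{0,0} = 1
G(14) = mex{1,0} = 2
G(15) = mex{1,1} = 0
G(16) = mex{1,1} = 0
G(17) = mex{1,1} = 0
G(18) = mex{1,1} = 0
G(19) = mex{1,1} = 0
G(20) = mex{1,1} = 0
G(21) = mex{2,1} = 0
G(22) = mex{0,2} = 1
G(23) = mex{0,0} = 1
Pile A: G(9) = 1.
Pile B: G(23) = 1.
Combined Grundy value = 1 ⊕ 1 = 0.
A winning move leaves total XOR = 0, i.e. changes one component's Grundy value g to g ⊕ X where X is the current total.
Pile A: target g' = 1⊕0 = 1, but every legal move changes the Grundy value (mex property), so 0 moves.
Pile B: target g' = 1⊕0 = 1, but every legal move changes the Grundy value (mex property), so 0 moves.

0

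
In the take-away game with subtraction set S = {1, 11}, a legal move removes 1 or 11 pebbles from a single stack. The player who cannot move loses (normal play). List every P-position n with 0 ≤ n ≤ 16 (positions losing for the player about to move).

0, 2, 4, 6, 8, 10, 12, 14, 16

G(0) = 0
G(1) = mex{0} = 1
G(2) = mex{1} = 0
G(3) = mex{0} = 1
G(4) = mex{1} = 0
G(5) = mex{0} = 1
G(6) = mex{1} = 0
G(7) = mex{0} = 1
G(8) = mex{1} = 0
G(9) = mex{0} = 1
G(10) = mex{1} = 0
G(11) = mex{0,0} = 1
G(12) = mex{1,1} = 0
G(13) = mex{0,0} = 1
G(14) = mex{1,1} = 0
G(15) = mex{0,0} = 1
G(16) = mex{1,1} = 0
P-positions are exactly the n with G(n) = 0.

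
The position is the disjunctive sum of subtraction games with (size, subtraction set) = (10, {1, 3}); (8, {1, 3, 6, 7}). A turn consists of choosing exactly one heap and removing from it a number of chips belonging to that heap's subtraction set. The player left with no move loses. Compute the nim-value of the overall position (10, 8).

2

Heap A, S = {1, 3}:
G(0) = 0
G(1) = mex{0} = 1
G(2) = mex{1} = 0
G(3) = mex{0,0} = 1
G(4) = mex{1,1} = 0
G(5) = mex{0,0} = 1
G(6) = mex{1,1} = 0
G(7) = mex{0,0} = 1
G(8) = mex{1,1} = 0
G(9) = mex{0,0} = 1
G(10) = mex{1,1} = 0
G_A(10) = 0.
Heap B, S = {1, 3, 6, 7}:
n : 0 1 2 3 4 5 6 7 8
G : 0 1 0 1 0 1 2 3 2
G_B(8) = 2.
Combined Grundy value = 0 ⊕ 2 = 2.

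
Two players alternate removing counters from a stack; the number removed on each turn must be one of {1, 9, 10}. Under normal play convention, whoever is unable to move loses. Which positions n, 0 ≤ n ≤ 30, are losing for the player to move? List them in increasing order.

G(0) = 0
G(1) = mex{0} = 1
G(2) = mex{1} = 0
G(3) = mex{0} = 1
G(4) = mex{1} = 0
G(5) = mex{0} = 1
G(6) = mex{1} = 0
G(7) = mex{0} = 1
G(8) = mex{1} = 0
G(9) = mex{0,0} = 1
G(10) = mex{1,1,0} = 2
G(11) = mex{2,0,1} = 3
G(12) = mex{3,1,0} = 2
G(13) = mex{2,0,1} = 3
G(14) = mex{3,1,0} = 2
G(15) = mex{2,0,1} = 3
G(16) = mex{3,1,0} = 2
G(17) = mex{2,0,1} = 3
G(18) = mex{3,1,0} = 2
G(19) = mex{2,2,1} = 0
G(20) = mex{0,3,2} = 1
G(21) = mex{1,2,3} = 0
G(22) = mex{0,3,2} = 1
G(23) = mex{1,2,3} = 0
G(24) = mex{0,3,2} = 1
G(25) = mex{1,2,3} = 0
G(26) = mex{0,3,2} = 1
G(27) = mex{1,2,3} = 0
G(28) = mex{0,0,2} = 1
G(29) = mex{1,1,0} = 2
G(30) = mex{2,0,1} = 3
P-positions are exactly the n with G(n) = 0.

0, 2, 4, 6, 8, 19, 21, 23, 25, 27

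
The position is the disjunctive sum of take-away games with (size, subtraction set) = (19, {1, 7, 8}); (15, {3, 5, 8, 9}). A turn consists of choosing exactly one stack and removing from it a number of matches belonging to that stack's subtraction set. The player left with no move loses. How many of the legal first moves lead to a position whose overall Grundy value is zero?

2

Stack A, S = {1, 7, 8}:
G(0) = 0
G(1) = mex{0} = 1
G(2) = mex{1} = 0
G(3) = mex{0} = 1
G(4) = mex{1} = 0
G(5) = mex{0} = 1
G(6) = mex{1} = 0
G(7) = mex{0,0} = 1
G(8) = mex{1,1,0} = 2
G(9) = mex{2,0,1} = 3
G(10) = mex{3,1,0} = 2
G(11) = mex{2,0,1} = 3
G(12) = mex{3,1,0} = 2
G(13) = mex{2,0,1} = 3
G(14) = mex{3,1,0} = 2
G(15) = mex{2,2,1} = 0
G(16) = mex{0,3,2} = 1
G(17) = mex{1,2,3} = 0
G(18) = mex{0,3,2} = 1
G(19) = mex{1,2,3} = 0
G_A(19) = 0.
Stack B, S = {3, 5, 8, 9}:
G(0) = 0
G(1) = mex{} = 0
G(2) = mex{} = 0
G(3) = mex{0} = 1
G(4) = mex{0} = 1
G(5) = mex{0,0} = 1
G(6) = mex{1,0} = 2
G(7) = mex{1,0} = 2
G(8) = mex{1,1,0} = 2
G(9) = mex{2,1,0,0} = 3
G(10) = mex{2,1,0,0} = 3
G(11) = mex{2,2,1,0} = 3
G(12) = mex{3,2,1,1} = 0
G(13) = mex{3,2,1,1} = 0
G(14) = mex{3,3,2,1} = 0
G(15) = mex{0,3,2,2} = 1
G_B(15) = 1.
Combined Grundy value = 0 ⊕ 1 = 1.
A winning move leaves total XOR = 0, i.e. changes one component's Grundy value g to g ⊕ X where X is the current total.
Stack A: need g' = 0⊕1 = 1. Options: 19−1→G=1, 19−7→G=2, 19−8→G=3. Hits: 1.
Stack B: need g' = 1⊕1 = 0. Options: 15−3→G=0, 15−5→G=3, 15−8→G=2, 15−9→G=2. Hits: 1.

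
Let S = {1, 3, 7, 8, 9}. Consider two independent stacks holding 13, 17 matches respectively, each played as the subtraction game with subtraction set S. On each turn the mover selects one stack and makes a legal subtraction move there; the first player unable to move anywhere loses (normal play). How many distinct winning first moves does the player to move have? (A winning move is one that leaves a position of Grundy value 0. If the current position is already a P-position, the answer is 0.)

All stacks use S = {1, 3, 7, 8, 9}:
n :  0  1  2  3  4  5  6  7  8  9 10 11 12 13 14 15 16 17
G :  0  1  0  1  0  1  0  1  2  3  2  3  2  3  2  3  0  1
Stack A: G(13) = 3.
Stack B: G(17) = 1.
Combined Grundy value = 3 ⊕ 1 = 2.
A winning move leaves total XOR = 0, i.e. changes one component's Grundy value g to g ⊕ X where X is the current total.
Stack A: need g' = 3⊕2 = 1. Options: 13−1→G=2, 13−3→G=2, 13−7→G=0, 13−8→G=1, 13−9→G=0. Hits: 1.
Stack B: need g' = 1⊕2 = 3. Options: 17−1→G=0, 17−3→G=2, 17−7→G=2, 17−8→G=3, 17−9→G=2. Hits: 1.

2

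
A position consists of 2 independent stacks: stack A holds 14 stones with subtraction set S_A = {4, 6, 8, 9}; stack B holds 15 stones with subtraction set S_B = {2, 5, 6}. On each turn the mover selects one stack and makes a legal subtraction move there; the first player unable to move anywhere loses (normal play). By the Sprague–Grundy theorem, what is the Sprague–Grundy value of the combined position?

Stack A, S = {4, 6, 8, 9}:
G(0) = 0
G(1) = mex{} = 0
G(2) = mex{} = 0
G(3) = mex{} = 0
G(4) = mex{0} = 1
G(5) = mex{0} = 1
G(6) = mex{0,0} = 1
G(7) = mex{0,0} = 1
G(8) = mex{1,0,0} = 2
G(9) = mex{1,0,0,0} = 2
G(10) = mex{1,1,0,0} = 2
G(11) = mex{1,1,0,0} = 2
G(12) = mex{2,1,1,0} = 3
G(13) = mex{2,1,1,1} = 0
G(14) = mex{2,2,1,1} = 0
G_A(14) = 0.
Stack B, S = {2, 5, 6}:
n :  0  1  2  3  4  5  6  7  8  9 10 11 12 13 14 15
G :  0  0  1  1  0  2  1  3  0  2  1  0  0  1  1  0
G_B(15) = 0.
Combined Grundy value = 0 ⊕ 0 = 0.

0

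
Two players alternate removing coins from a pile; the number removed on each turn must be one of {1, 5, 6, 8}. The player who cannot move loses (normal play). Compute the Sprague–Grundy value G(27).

1

G(0) = 0
G(1) = mex{0} = 1
G(2) = mex{1} = 0
G(3) = mex{0} = 1
G(4) = mex{1} = 0
G(5) = mex{0,0} = 1
G(6) = mex{1,1,0} = 2
G(7) = mex{2,0,1} = 3
G(8) = mex{3,1,0,0} = 2
G(9) = mex{2,0,1,1} = 3
G(10) = mex{3,1,0,0} = 2
G(11) = mex{2,2,1,1} = 0
G(12) = mex{0,3,2,0} = 1
G(13) = mex{1,2,3,1} = 0
G(14) = mex{0,3,2,2} = 1
G(15) = mex{1,2,3,3} = 0
G(16) = mex{0,0,2,2} = 1
G(17) = mex{1,1,0,3} = 2
G(18) = mex{2,0,1,2} = 3
G(19) = mex{3,1,0,0} = 2
G(20) = mex{2,0,1,1} = 3
G(21) = mex{3,1,0,0} = 2
G(22) = mex{2,2,1,1} = 0
G(23) = mex{0,3,2,0} = 1
G(24) = mex{1,2,3,1} = 0
G(25) = mex{0,3,2,2} = 1
G(26) = mex{1,2,3,3} = 0
G(27) = mex{0,0,2,2} = 1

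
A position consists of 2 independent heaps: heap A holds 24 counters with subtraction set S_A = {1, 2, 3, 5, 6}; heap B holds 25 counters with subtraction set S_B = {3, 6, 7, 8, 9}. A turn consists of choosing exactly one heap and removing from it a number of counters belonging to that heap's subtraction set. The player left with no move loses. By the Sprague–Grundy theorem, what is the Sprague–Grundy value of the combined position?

0

Heap A, S = {1, 2, 3, 5, 6}:
n :  0  1  2  3  4  5  6  7  8  9 10 11 12 13 14 15 16 17 18 19 20 21 22 23 24
G :  0  1  2  3  0  1  2  3  0  1  2  3  0  1  2  3  0  1  2  3  0  1  2  3  0
G_A(24) = 0.
Heap B, S = {3, 6, 7, 8, 9}:
G(0) = 0
G(1) = mex{} = 0
G(2) = mex{} = 0
G(3) = mex{0} = 1
G(4) = mex{0} = 1
G(5) = mex{0} = 1
G(6) = mex{1,0} = 2
G(7) = mex{1,0,0} = 2
G(8) = mex{1,0,0,0} = 2
G(9) = mex{2,1,0,0,0} = 3
G(10) = mex{2,1,1,0,0} = 3
G(11) = mex{2,1,1,1,0} = 3
G(12) = mex{3,2,1,1,1} = 0
G(13) = mex{3,2,2,1,1} = 0
G(14) = mex{3,2,2,2,1} = 0
G(15) = mex{0,3,2,2,2} = 1
G(16) = mex{0,3,3,2,2} = 1
G(17) = mex{0,3,3,3,2} = 1
G(18) = mex{1,0,3,3,3} = 2
G(19) = mex{1,0,0,3,3} = 2
G(20) = mex{1,0,0,0,3} = 2
G(21) = mex{2,1,0,0,0} = 3
G(22) = mex{2,1,1,0,0} = 3
G(23) = mex{2,1,1,1,0} = 3
G(24) = mex{3,2,1,1,1} = 0
G(25) = mex{3,2,2,1,1} = 0
G_B(25) = 0.
Combined Grundy value = 0 ⊕ 0 = 0.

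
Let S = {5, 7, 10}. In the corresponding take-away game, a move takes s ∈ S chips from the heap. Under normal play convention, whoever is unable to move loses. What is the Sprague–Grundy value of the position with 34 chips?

0

n :  0  1  2  3  4  5  6  7  8  9 10 11 12 13 14 15 16 17 18 19 20 21 22 23 24 25 26 27 28 29 30 31 32 33 34
G :  0  0  0  0  0  1  1  1  1  1  2  2  2  2  2  0  0  0  0  0  1  1  1  1  1  2  2  2  2  2  0  0  0  0  0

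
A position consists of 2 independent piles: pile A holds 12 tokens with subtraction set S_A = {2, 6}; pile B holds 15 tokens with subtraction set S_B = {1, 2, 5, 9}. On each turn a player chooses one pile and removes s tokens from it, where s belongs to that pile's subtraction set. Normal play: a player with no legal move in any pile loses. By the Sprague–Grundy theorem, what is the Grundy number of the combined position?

Pile A, S = {2, 6}:
G(0) = 0
G(1) = mex{} = 0
G(2) = mex{0} = 1
G(3) = mex{0} = 1
G(4) = mex{1} = 0
G(5) = mex{1} = 0
G(6) = mex{0,0} = 1
G(7) = mex{0,0} = 1
G(8) = mex{1,1} = 0
G(9) = mex{1,1} = 0
G(10) = mex{0,0} = 1
G(11) = mex{0,0} = 1
G(12) = mex{1,1} = 0
G_A(12) = 0.
Pile B, S = {1, 2, 5, 9}:
n :  0  1  2  3  4  5  6  7  8  9 10 11 12 13 14 15
G :  0  1  2  0  1  2  0  1  2  3  0  1  2  0  1  2
G_B(15) = 2.
Combined Grundy value = 0 ⊕ 2 = 2.

2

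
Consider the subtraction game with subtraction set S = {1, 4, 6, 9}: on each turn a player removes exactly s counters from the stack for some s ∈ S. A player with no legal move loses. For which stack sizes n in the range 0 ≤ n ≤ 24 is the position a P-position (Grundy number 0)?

G(0) = 0
G(1) = mex{0} = 1
G(2) = mex{1} = 0
G(3) = mex{0} = 1
G(4) = mex{1,0} = 2
G(5) = mex{2,1} = 0
G(6) = mex{0,0,0} = 1
G(7) = mex{1,1,1} = 0
G(8) = mex{0,2,0} = 1
G(9) = mex{1,0,1,0} = 2
G(10) = mex{2,1,2,1} = 0
G(11) = mex{0,0,0,0} = 1
G(12) = mex{1,1,1,1} = 0
G(13) = mex{0,2,0,2} = 1
G(14) = mex{1,0,1,0} = 2
G(15) = mex{2,1,2,1} = 0
G(16) = mex{0,0,0,0} = 1
G(17) = mex{1,1,1,1} = 0
G(18) = mex{0,2,0,2} = 1
G(19) = mex{1,0,1,0} = 2
G(20) = mex{2,1,2,1} = 0
G(21) = mex{0,0,0,0} = 1
G(22) = mex{1,1,1,1} = 0
G(23) = mex{0,2,0,2} = 1
G(24) = mex{1,0,1,0} = 2
P-positions are exactly the n with G(n) = 0.

0, 2, 5, 7, 10, 12, 15, 17, 20, 22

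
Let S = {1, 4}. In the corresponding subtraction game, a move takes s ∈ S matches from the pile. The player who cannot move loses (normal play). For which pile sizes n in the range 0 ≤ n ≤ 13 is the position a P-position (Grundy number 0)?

0, 2, 5, 7, 10, 12

G(0) = 0
G(1) = mex{0} = 1
G(2) = mex{1} = 0
G(3) = mex{0} = 1
G(4) = mex{1,0} = 2
G(5) = mex{2,1} = 0
G(6) = mex{0,0} = 1
G(7) = mex{1,1} = 0
G(8) = mex{0,2} = 1
G(9) = mex{1,0} = 2
G(10) = mex{2,1} = 0
G(11) = mex{0,0} = 1
G(12) = mex{1,1} = 0
G(13) = mex{0,2} = 1
P-positions are exactly the n with G(n) = 0.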